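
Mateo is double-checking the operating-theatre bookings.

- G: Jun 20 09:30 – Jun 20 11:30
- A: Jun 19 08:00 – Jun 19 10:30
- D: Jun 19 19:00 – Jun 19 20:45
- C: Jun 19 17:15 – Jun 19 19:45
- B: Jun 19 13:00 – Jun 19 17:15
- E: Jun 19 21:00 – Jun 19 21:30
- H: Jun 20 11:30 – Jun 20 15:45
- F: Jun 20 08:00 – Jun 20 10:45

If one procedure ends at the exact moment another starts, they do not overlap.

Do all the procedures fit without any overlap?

No

Two intervals overlap when each starts before the other ends.
Sorted by start: A, B, C, D, E, F, G, H.
B starts after A ends; A is clear from here.
C starts exactly when B ends (back-to-back, no overlap); B is clear from here.
D starts before C ends → C and D overlap.
That's a conflict, so the schedule is not conflict-free.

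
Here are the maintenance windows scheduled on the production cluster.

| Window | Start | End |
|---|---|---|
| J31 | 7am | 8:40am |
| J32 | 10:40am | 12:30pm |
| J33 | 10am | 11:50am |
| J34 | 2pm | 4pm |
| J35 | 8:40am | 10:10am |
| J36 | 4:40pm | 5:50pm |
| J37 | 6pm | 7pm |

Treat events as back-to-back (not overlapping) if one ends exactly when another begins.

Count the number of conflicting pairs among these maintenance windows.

Sorted by start: J31, J35, J33, J32, J34, J36, J37.
J35 starts exactly when J31 ends (back-to-back, no overlap), so nothing later overlaps J31 either.
J33 starts before J35 ends → J35 and J33 overlap.
J32 starts after J35 ends, so nothing later overlaps J35 either.
J32 starts before J33 ends → J33 and J32 overlap.
J34 starts after J33 ends, so nothing later overlaps J33 either.
J34 starts after J32 ends, so nothing later overlaps J32 either.
J36 starts after J34 ends, so nothing later overlaps J34 either.
J37 starts after J36 ends.
Overlapping pairs: J32 & J33, J33 & J35 — 2 in total.

2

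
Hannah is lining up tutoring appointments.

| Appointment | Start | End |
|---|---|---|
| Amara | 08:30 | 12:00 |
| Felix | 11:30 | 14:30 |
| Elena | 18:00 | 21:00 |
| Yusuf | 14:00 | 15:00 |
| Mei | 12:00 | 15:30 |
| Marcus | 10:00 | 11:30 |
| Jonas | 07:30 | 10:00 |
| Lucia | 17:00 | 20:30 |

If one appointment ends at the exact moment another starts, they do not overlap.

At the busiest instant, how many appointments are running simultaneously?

Sweep the timeline, counting +1 at each start and −1 at each end (ends before starts at a tie):
07:30 start Jonas → 1
08:30 start Amara → 2
10:00 end Jonas → 1
10:00 start Marcus → 2
11:30 end Marcus → 1
11:30 start Felix → 2
12:00 end Amara → 1
12:00 start Mei → 2
14:00 start Yusuf → 3
14:30 end Felix → 2
15:00 end Yusuf → 1
15:30 end Mei → 0
17:00 start Lucia → 1
18:00 start Elena → 2
20:30 end Lucia → 1
21:00 end Elena → 0
Peak is 3, at 14:00 (Felix, Mei, Yusuf).

3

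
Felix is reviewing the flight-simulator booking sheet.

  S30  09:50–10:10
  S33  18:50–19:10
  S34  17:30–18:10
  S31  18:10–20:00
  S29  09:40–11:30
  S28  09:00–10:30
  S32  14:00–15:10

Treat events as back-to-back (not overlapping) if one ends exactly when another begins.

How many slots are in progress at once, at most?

Walk through starts and ends in time order (an end at T is processed before a start at T):
09:00 start S28 → 1
09:40 start S29 → 2
09:50 start S30 → 3
10:10 end S30 → 2
10:30 end S28 → 1
11:30 end S29 → 0
14:00 start S32 → 1
15:10 end S32 → 0
17:30 start S34 → 1
18:10 end S34 → 0
18:10 start S31 → 1
18:50 start S33 → 2
19:10 end S33 → 1
20:00 end S31 → 0
Peak is 3, at 09:50 (S28, S29, S30).

3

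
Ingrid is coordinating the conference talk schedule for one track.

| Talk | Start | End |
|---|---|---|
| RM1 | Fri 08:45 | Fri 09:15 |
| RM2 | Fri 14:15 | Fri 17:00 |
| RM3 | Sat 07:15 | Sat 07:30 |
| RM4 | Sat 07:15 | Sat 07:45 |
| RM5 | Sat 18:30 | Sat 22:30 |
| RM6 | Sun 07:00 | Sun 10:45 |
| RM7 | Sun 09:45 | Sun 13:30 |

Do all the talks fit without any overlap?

No

Check each pair: they overlap iff neither finishes before the other starts.
Sorted by start: RM1, RM2, RM3, RM4, RM5, RM6, RM7.
RM2 starts after RM1 ends — done with RM1.
RM3 starts after RM2 ends — done with RM2.
RM4 starts before RM3 ends → RM3 and RM4 overlap.
That's a conflict, so the schedule is not conflict-free.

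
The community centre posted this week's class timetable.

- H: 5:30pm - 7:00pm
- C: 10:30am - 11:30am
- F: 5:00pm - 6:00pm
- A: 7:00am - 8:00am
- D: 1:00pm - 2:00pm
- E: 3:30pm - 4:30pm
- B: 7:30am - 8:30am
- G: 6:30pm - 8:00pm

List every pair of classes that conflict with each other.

Check each pair: they overlap iff neither finishes before the other starts.
Sorted by start: A, B, C, D, E, F, H, G.
B starts before A ends → A and B overlap.
C starts after A ends, so A has no further overlaps.
C starts after B ends, so B has no further overlaps.
D starts after C ends, so C has no further overlaps.
E starts after D ends, so D has no further overlaps.
F starts after E ends, so E has no further overlaps.
H starts before F ends → F and H overlap.
G starts after F ends.
G starts before H ends → H and G overlap.

A & B, F & H, G & H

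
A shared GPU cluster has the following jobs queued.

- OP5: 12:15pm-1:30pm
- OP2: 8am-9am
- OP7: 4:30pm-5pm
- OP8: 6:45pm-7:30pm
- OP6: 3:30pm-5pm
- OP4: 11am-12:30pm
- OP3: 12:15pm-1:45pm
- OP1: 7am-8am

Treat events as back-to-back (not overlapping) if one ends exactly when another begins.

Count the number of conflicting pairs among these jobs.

4

Sorted by start: OP1, OP2, OP4, OP3, OP5, OP6, OP7, OP8.
OP2 starts exactly when OP1 ends (back-to-back, no overlap) — done with OP1.
OP4 starts after OP2 ends — done with OP2.
OP3 starts before OP4 ends → OP4 and OP3 overlap.
OP5 starts before OP4 ends → OP4 and OP5 overlap.
OP6 starts after OP4 ends — done with OP4.
OP5 starts before OP3 ends → OP3 and OP5 overlap.
OP6 starts after OP3 ends — done with OP3.
OP6 starts after OP5 ends — done with OP5.
OP7 starts before OP6 ends → OP6 and OP7 overlap.
OP8 starts after OP6 ends.
OP8 starts after OP7 ends.
Overlapping pairs: OP3 & OP4, OP3 & OP5, OP4 & OP5, OP6 & OP7 — 4 in total.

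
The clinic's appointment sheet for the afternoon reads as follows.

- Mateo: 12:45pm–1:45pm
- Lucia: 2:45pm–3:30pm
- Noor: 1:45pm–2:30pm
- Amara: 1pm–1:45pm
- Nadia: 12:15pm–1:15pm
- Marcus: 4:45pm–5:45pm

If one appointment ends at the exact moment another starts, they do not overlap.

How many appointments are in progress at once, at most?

3

Sort all start/end points and keep a running count:
12:15pm start Nadia → 1
12:45pm start Mateo → 2
1pm start Amara → 3
1:15pm end Nadia → 2
1:45pm end Amara → 1
1:45pm end Mateo → 0
1:45pm start Noor → 1
2:30pm end Noor → 0
2:45pm start Lucia → 1
3:30pm end Lucia → 0
4:45pm start Marcus → 1
5:45pm end Marcus → 0
Peak is 3, at 1pm (Amara, Mateo, Nadia).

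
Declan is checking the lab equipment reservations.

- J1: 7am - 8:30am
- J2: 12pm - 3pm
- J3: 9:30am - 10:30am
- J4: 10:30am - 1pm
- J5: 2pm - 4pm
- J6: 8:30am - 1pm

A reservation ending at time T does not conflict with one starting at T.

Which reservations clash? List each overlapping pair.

Sorted by start: J1, J6, J3, J4, J2, J5.
J6 starts exactly when J1 ends (back-to-back, no overlap); J1 is clear from here.
J3 starts before J6 ends → J6 and J3 overlap.
J4 starts before J6 ends → J6 and J4 overlap.
J2 starts before J6 ends → J6 and J2 overlap.
J5 starts after J6 ends.
J4 starts exactly when J3 ends (back-to-back, no overlap); J3 is clear from here.
J2 starts before J4 ends → J4 and J2 overlap.
J5 starts after J4 ends.
J5 starts before J2 ends → J2 and J5 overlap.

J2 & J4, J2 & J5, J2 & J6, J3 & J6, J4 & J6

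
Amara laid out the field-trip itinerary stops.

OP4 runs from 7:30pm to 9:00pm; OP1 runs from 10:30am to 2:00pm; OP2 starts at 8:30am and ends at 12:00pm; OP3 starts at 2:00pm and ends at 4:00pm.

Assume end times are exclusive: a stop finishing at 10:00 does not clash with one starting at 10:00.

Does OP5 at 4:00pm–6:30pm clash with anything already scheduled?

OP2: ends 12:00pm at or before OP5 starts 4:00pm → clear.
OP1: ends 2:00pm at or before OP5 starts 4:00pm → clear.
OP3: ends 4:00pm at or before OP5 starts 4:00pm → clear.
OP4: starts 7:30pm at or after OP5 ends 6:30pm → clear.

No — it doesn't clash with anything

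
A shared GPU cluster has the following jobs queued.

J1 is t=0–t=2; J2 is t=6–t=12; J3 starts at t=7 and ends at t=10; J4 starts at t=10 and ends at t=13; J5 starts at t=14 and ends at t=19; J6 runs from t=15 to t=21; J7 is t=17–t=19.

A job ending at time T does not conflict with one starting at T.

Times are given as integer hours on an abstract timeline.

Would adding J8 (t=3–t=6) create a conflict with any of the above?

No — it doesn't clash with anything

J1: ends t=2 at or before J8 starts t=3 → clear.
J2: starts t=6 at or after J8 ends t=6 → clear.
J3: starts t=7 at or after J8 ends t=6 → clear.
J4: starts t=10 at or after J8 ends t=6 → clear.
J5: starts t=14 at or after J8 ends t=6 → clear.
J6: starts t=15 at or after J8 ends t=6 → clear.
J7: starts t=17 at or after J8 ends t=6 → clear.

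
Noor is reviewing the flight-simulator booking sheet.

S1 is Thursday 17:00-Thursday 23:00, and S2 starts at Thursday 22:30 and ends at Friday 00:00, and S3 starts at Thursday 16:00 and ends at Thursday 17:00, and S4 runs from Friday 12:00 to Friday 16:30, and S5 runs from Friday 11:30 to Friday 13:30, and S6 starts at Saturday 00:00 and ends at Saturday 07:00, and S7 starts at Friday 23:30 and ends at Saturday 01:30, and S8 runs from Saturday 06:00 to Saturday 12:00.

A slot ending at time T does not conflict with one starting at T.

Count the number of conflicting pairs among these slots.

4

Sorted by start: S3, S1, S2, S5, S4, S7, S6, S8.
S1 starts exactly when S3 ends (back-to-back, no overlap) — done with S3.
S2 starts before S1 ends → S1 and S2 overlap.
S5 starts after S1 ends — done with S1.
S5 starts after S2 ends — done with S2.
S4 starts before S5 ends → S5 and S4 overlap.
S7 starts after S5 ends — done with S5.
S7 starts after S4 ends — done with S4.
S6 starts before S7 ends → S7 and S6 overlap.
S8 starts after S7 ends.
S8 starts before S6 ends → S6 and S8 overlap.
Overlapping pairs: S1 & S2, S4 & S5, S6 & S7, S6 & S8 — 4 in total.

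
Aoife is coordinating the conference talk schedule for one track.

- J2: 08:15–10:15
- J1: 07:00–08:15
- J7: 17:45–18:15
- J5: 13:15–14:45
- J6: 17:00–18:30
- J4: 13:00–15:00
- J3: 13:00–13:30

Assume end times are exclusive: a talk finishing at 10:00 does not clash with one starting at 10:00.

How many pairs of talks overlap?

Sorted by start: J1, J2, J3, J4, J5, J6, J7.
J2 starts exactly when J1 ends (back-to-back, no overlap), so J1 has no further overlaps.
J3 starts after J2 ends, so J2 has no further overlaps.
J4 starts before J3 ends → J3 and J4 overlap.
J5 starts before J3 ends → J3 and J5 overlap.
J6 starts after J3 ends, so J3 has no further overlaps.
J5 starts before J4 ends → J4 and J5 overlap.
J6 starts after J4 ends, so J4 has no further overlaps.
J6 starts after J5 ends, so J5 has no further overlaps.
J7 starts before J6 ends → J6 and J7 overlap.
Overlapping pairs: J3 & J4, J3 & J5, J4 & J5, J6 & J7 — 4 in total.

4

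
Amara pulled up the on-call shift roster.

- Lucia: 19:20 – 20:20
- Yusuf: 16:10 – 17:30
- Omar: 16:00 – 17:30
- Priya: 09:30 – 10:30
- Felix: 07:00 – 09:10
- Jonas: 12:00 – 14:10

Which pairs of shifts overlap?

Omar & Yusuf

Sorted by start: Felix, Priya, Jonas, Omar, Yusuf, Lucia.
Priya starts after Felix ends — done with Felix.
Jonas starts after Priya ends — done with Priya.
Omar starts after Jonas ends — done with Jonas.
Yusuf starts before Omar ends → Omar and Yusuf overlap.
Lucia starts after Omar ends.
Lucia starts after Yusuf ends.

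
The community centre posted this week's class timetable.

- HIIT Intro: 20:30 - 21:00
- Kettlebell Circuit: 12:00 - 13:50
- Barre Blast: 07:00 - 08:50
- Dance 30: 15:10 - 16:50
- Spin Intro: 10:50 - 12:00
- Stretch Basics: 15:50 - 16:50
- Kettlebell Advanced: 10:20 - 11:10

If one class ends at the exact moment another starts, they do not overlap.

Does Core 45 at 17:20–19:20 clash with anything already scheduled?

No — it doesn't clash with anything

Barre Blast: ends 08:50 at or before Core 45 starts 17:20 → clear.
Kettlebell Advanced: ends 11:10 at or before Core 45 starts 17:20 → clear.
Spin Intro: ends 12:00 at or before Core 45 starts 17:20 → clear.
Kettlebell Circuit: ends 13:50 at or before Core 45 starts 17:20 → clear.
Dance 30: ends 16:50 at or before Core 45 starts 17:20 → clear.
Stretch Basics: ends 16:50 at or before Core 45 starts 17:20 → clear.
HIIT Intro: starts 20:30 at or after Core 45 ends 19:20 → clear.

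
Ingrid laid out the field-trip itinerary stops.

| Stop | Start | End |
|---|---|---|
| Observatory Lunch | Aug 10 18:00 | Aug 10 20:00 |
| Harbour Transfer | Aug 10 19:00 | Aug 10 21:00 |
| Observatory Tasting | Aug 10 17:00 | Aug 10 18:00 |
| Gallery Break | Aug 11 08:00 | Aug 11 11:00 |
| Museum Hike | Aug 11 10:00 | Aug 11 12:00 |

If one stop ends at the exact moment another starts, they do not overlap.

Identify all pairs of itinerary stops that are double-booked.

Sorted by start: Observatory Tasting, Observatory Lunch, Harbour Transfer, Gallery Break, Museum Hike.
Observatory Lunch starts exactly when Observatory Tasting ends (back-to-back, no overlap) — done with Observatory Tasting.
Harbour Transfer starts before Observatory Lunch ends → Observatory Lunch and Harbour Transfer overlap.
Gallery Break starts after Observatory Lunch ends — done with Observatory Lunch.
Gallery Break starts after Harbour Transfer ends — done with Harbour Transfer.
Museum Hike starts before Gallery Break ends → Gallery Break and Museum Hike overlap.

Gallery Break & Museum Hike, Harbour Transfer & Observatory Lunch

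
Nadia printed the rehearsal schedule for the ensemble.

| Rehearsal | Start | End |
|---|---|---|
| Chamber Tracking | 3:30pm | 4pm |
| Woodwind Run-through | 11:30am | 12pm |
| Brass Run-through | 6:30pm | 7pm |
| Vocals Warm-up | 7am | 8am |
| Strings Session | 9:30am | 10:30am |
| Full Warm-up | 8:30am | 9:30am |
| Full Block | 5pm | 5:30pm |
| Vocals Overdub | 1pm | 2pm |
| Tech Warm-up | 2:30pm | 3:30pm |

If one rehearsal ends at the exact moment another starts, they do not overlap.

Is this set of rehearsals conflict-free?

Sorted by start: Vocals Warm-up, Full Warm-up, Strings Session, Woodwind Run-through, Vocals Overdub, Tech Warm-up, Chamber Tracking, Full Block, Brass Run-through.
Full Warm-up starts after Vocals Warm-up ends, so Vocals Warm-up has no further overlaps.
Strings Session starts exactly when Full Warm-up ends (back-to-back, no overlap), so Full Warm-up has no further overlaps.
Woodwind Run-through starts after Strings Session ends, so Strings Session has no further overlaps.
Vocals Overdub starts after Woodwind Run-through ends, so Woodwind Run-through has no further overlaps.
Tech Warm-up starts after Vocals Overdub ends, so Vocals Overdub has no further overlaps.
Chamber Tracking starts exactly when Tech Warm-up ends (back-to-back, no overlap), so Tech Warm-up has no further overlaps.
Full Block starts after Chamber Tracking ends, so Chamber Tracking has no further overlaps.
Brass Run-through starts after Full Block ends.
Every pair is clear; the schedule has no overlaps.

Yes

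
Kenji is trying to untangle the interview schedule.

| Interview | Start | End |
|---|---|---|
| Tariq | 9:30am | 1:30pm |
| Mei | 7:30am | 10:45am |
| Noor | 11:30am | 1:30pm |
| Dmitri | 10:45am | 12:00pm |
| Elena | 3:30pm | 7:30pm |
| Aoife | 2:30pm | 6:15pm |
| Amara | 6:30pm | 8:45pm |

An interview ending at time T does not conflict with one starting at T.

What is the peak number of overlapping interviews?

3

Sort all start/end points and keep a running count:
7:30am start Mei → 1
9:30am start Tariq → 2
10:45am end Mei → 1
10:45am start Dmitri → 2
11:30am start Noor → 3
12:00pm end Dmitri → 2
1:30pm end Noor → 1
1:30pm end Tariq → 0
2:30pm start Aoife → 1
3:30pm start Elena → 2
6:15pm end Aoife → 1
6:30pm start Amara → 2
7:30pm end Elena → 1
8:45pm end Amara → 0
Peak is 3, at 11:30am (Dmitri, Noor, Tariq).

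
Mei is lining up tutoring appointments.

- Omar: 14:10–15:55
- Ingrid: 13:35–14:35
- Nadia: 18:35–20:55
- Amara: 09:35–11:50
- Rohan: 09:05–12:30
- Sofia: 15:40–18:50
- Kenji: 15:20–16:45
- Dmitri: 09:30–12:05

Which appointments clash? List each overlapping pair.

Sorted by start: Rohan, Dmitri, Amara, Ingrid, Omar, Kenji, Sofia, Nadia.
Dmitri starts before Rohan ends → Rohan and Dmitri overlap.
Amara starts before Rohan ends → Rohan and Amara overlap.
Ingrid starts after Rohan ends, so nothing later overlaps Rohan either.
Amara starts before Dmitri ends → Dmitri and Amara overlap.
Ingrid starts after Dmitri ends, so nothing later overlaps Dmitri either.
Ingrid starts after Amara ends, so nothing later overlaps Amara either.
Omar starts before Ingrid ends → Ingrid and Omar overlap.
Kenji starts after Ingrid ends, so nothing later overlaps Ingrid either.
Kenji starts before Omar ends → Omar and Kenji overlap.
Sofia starts before Omar ends → Omar and Sofia overlap.
Nadia starts after Omar ends.
Sofia starts before Kenji ends → Kenji and Sofia overlap.
Nadia starts after Kenji ends.
Nadia starts before Sofia ends → Sofia and Nadia overlap.

Amara & Dmitri, Amara & Rohan, Dmitri & Rohan, Ingrid & Omar, Kenji & Omar, Kenji & Sofia, Nadia & Sofia, Omar & Sofia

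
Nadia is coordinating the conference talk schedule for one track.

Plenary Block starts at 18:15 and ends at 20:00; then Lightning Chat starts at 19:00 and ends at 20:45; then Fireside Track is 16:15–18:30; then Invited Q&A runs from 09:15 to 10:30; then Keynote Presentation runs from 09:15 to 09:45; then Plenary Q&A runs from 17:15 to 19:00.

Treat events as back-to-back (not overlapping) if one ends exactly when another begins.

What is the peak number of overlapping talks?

Sort all start/end points and keep a running count:
09:15 start Invited Q&A → 1
09:15 start Keynote Presentation → 2
09:45 end Keynote Presentation → 1
10:30 end Invited Q&A → 0
16:15 start Fireside Track → 1
17:15 start Plenary Q&A → 2
18:15 start Plenary Block → 3
18:30 end Fireside Track → 2
19:00 end Plenary Q&A → 1
19:00 start Lightning Chat → 2
20:00 end Plenary Block → 1
20:45 end Lightning Chat → 0
Peak is 3, at 18:15 (Fireside Track, Plenary Block, Plenary Q&A).

3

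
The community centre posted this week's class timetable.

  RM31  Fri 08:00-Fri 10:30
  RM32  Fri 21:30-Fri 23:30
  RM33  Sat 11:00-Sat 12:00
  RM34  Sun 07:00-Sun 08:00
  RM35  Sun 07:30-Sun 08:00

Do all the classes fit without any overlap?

Sorted by start: RM31, RM32, RM33, RM34, RM35.
RM32 starts after RM31 ends — done with RM31.
RM33 starts after RM32 ends — done with RM32.
RM34 starts after RM33 ends — done with RM33.
RM35 starts before RM34 ends → RM34 and RM35 overlap.
That's a conflict, so the schedule is not conflict-free.

No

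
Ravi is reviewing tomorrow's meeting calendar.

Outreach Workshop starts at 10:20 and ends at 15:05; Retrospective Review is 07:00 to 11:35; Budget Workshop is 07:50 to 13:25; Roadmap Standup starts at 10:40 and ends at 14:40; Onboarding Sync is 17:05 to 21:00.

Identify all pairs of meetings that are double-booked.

Sorted by start: Retrospective Review, Budget Workshop, Outreach Workshop, Roadmap Standup, Onboarding Sync.
Budget Workshop starts before Retrospective Review ends → Retrospective Review and Budget Workshop overlap.
Outreach Workshop starts before Retrospective Review ends → Retrospective Review and Outreach Workshop overlap.
Roadmap Standup starts before Retrospective Review ends → Retrospective Review and Roadmap Standup overlap.
Onboarding Sync starts after Retrospective Review ends.
Outreach Workshop starts before Budget Workshop ends → Budget Workshop and Outreach Workshop overlap.
Roadmap Standup starts before Budget Workshop ends → Budget Workshop and Roadmap Standup overlap.
Onboarding Sync starts after Budget Workshop ends.
Roadmap Standup starts before Outreach Workshop ends → Outreach Workshop and Roadmap Standup overlap.
Onboarding Sync starts after Outreach Workshop ends.
Onboarding Sync starts after Roadmap Standup ends.

Budget Workshop & Outreach Workshop, Budget Workshop & Retrospective Review, Budget Workshop & Roadmap Standup, Outreach Workshop & Retrospective Review, Outreach Workshop & Roadmap Standup, Retrospective Review & Roadmap Standup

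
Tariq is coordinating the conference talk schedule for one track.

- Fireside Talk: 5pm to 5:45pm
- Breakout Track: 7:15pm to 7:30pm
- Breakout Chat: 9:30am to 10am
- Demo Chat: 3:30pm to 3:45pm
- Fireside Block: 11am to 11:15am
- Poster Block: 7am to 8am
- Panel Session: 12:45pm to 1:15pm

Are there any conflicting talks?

Sorted by start: Poster Block, Breakout Chat, Fireside Block, Panel Session, Demo Chat, Fireside Talk, Breakout Track.
Breakout Chat starts after Poster Block ends — done with Poster Block.
Fireside Block starts after Breakout Chat ends — done with Breakout Chat.
Panel Session starts after Fireside Block ends — done with Fireside Block.
Demo Chat starts after Panel Session ends — done with Panel Session.
Fireside Talk starts after Demo Chat ends — done with Demo Chat.
Breakout Track starts after Fireside Talk ends.
Every pair is clear; the schedule has no overlaps.

No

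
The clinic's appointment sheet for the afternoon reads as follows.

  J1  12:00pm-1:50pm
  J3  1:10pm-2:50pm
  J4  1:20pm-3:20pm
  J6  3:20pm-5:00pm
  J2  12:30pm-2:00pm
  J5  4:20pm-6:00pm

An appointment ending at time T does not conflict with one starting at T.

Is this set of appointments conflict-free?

No

Check each pair: they overlap iff neither finishes before the other starts.
Sorted by start: J1, J2, J3, J4, J6, J5.
J2 starts before J1 ends → J1 and J2 overlap.
That's a conflict, so the schedule is not conflict-free.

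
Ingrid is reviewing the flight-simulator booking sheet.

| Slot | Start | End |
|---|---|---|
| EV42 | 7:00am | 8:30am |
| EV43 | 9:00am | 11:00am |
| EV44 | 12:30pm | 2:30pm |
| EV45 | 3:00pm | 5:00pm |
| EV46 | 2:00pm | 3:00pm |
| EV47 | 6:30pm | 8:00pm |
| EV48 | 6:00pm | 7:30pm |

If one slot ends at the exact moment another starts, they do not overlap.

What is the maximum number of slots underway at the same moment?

2

Sort all start/end points and keep a running count:
7:00am start EV42 → 1
8:30am end EV42 → 0
9:00am start EV43 → 1
11:00am end EV43 → 0
12:30pm start EV44 → 1
2:00pm start EV46 → 2
2:30pm end EV44 → 1
3:00pm end EV46 → 0
3:00pm start EV45 → 1
5:00pm end EV45 → 0
6:00pm start EV48 → 1
6:30pm start EV47 → 2
7:30pm end EV48 → 1
8:00pm end EV47 → 0
Peak is 2, at 2:00pm (EV44, EV46).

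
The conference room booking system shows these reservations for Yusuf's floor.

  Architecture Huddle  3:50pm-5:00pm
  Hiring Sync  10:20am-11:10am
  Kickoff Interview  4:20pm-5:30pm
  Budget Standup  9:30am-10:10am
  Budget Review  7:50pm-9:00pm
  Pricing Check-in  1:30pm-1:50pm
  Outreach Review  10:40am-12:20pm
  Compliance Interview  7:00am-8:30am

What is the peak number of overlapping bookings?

Sweep the timeline, counting +1 at each start and −1 at each end (ends before starts at a tie):
7:00am start Compliance Interview → 1
8:30am end Compliance Interview → 0
9:30am start Budget Standup → 1
10:10am end Budget Standup → 0
10:20am start Hiring Sync → 1
10:40am start Outreach Review → 2
11:10am end Hiring Sync → 1
12:20pm end Outreach Review → 0
1:30pm start Pricing Check-in → 1
1:50pm end Pricing Check-in → 0
3:50pm start Architecture Huddle → 1
4:20pm start Kickoff Interview → 2
5:00pm end Architecture Huddle → 1
5:30pm end Kickoff Interview → 0
7:50pm start Budget Review → 1
9:00pm end Budget Review → 0
Peak is 2, at 10:40am (Hiring Sync, Outreach Review).

2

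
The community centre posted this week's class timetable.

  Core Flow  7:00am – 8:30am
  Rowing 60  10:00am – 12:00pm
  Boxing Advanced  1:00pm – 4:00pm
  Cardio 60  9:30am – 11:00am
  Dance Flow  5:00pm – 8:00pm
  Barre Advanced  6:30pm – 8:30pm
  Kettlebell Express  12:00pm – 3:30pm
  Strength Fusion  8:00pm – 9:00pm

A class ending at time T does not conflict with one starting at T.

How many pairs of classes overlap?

4

Sorted by start: Core Flow, Cardio 60, Rowing 60, Kettlebell Express, Boxing Advanced, Dance Flow, Barre Advanced, Strength Fusion.
Cardio 60 starts after Core Flow ends; Core Flow is clear from here.
Rowing 60 starts before Cardio 60 ends → Cardio 60 and Rowing 60 overlap.
Kettlebell Express starts after Cardio 60 ends; Cardio 60 is clear from here.
Kettlebell Express starts exactly when Rowing 60 ends (back-to-back, no overlap); Rowing 60 is clear from here.
Boxing Advanced starts before Kettlebell Express ends → Kettlebell Express and Boxing Advanced overlap.
Dance Flow starts after Kettlebell Express ends; Kettlebell Express is clear from here.
Dance Flow starts after Boxing Advanced ends; Boxing Advanced is clear from here.
Barre Advanced starts before Dance Flow ends → Dance Flow and Barre Advanced overlap.
Strength Fusion starts exactly when Dance Flow ends (back-to-back, no overlap).
Strength Fusion starts before Barre Advanced ends → Barre Advanced and Strength Fusion overlap.
Overlapping pairs: Barre Advanced & Dance Flow, Barre Advanced & Strength Fusion, Boxing Advanced & Kettlebell Express, Cardio 60 & Rowing 60 — 4 in total.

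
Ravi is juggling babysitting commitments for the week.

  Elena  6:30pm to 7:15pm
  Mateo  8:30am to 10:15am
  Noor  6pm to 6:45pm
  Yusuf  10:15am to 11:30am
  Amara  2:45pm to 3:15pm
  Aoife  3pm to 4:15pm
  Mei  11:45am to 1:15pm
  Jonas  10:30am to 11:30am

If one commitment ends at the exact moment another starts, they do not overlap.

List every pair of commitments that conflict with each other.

Amara & Aoife, Elena & Noor, Jonas & Yusuf

Sorted by start: Mateo, Yusuf, Jonas, Mei, Amara, Aoife, Noor, Elena.
Yusuf starts exactly when Mateo ends (back-to-back, no overlap), so nothing later overlaps Mateo either.
Jonas starts before Yusuf ends → Yusuf and Jonas overlap.
Mei starts after Yusuf ends, so nothing later overlaps Yusuf either.
Mei starts after Jonas ends, so nothing later overlaps Jonas either.
Amara starts after Mei ends, so nothing later overlaps Mei either.
Aoife starts before Amara ends → Amara and Aoife overlap.
Noor starts after Amara ends, so nothing later overlaps Amara either.
Noor starts after Aoife ends, so nothing later overlaps Aoife either.
Elena starts before Noor ends → Noor and Elena overlap.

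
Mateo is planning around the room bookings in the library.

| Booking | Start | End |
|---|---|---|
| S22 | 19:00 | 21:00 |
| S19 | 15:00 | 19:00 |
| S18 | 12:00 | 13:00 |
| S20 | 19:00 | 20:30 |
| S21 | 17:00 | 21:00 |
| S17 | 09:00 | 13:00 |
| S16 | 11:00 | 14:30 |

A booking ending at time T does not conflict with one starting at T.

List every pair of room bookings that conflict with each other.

Sorted by start: S17, S16, S18, S19, S21, S20, S22.
S16 starts before S17 ends → S17 and S16 overlap.
S18 starts before S17 ends → S17 and S18 overlap.
S19 starts after S17 ends — done with S17.
S18 starts before S16 ends → S16 and S18 overlap.
S19 starts after S16 ends — done with S16.
S19 starts after S18 ends — done with S18.
S21 starts before S19 ends → S19 and S21 overlap.
S20 starts exactly when S19 ends (back-to-back, no overlap) — done with S19.
S20 starts before S21 ends → S21 and S20 overlap.
S22 starts before S21 ends → S21 and S22 overlap.
S22 starts before S20 ends → S20 and S22 overlap.

S16 & S17, S16 & S18, S17 & S18, S19 & S21, S20 & S21, S20 & S22, S21 & S22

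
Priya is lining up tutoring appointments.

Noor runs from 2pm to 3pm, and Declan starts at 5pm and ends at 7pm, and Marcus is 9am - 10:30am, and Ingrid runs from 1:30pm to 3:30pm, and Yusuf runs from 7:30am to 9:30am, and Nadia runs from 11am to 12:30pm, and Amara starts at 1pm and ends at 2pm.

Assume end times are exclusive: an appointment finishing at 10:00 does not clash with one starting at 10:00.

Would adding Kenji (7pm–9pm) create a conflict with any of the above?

No — it doesn't clash with anything

Yusuf: ends 9:30am at or before Kenji starts 7pm → clear.
Marcus: ends 10:30am at or before Kenji starts 7pm → clear.
Nadia: ends 12:30pm at or before Kenji starts 7pm → clear.
Amara: ends 2pm at or before Kenji starts 7pm → clear.
Ingrid: ends 3:30pm at or before Kenji starts 7pm → clear.
Noor: ends 3pm at or before Kenji starts 7pm → clear.
Declan: ends 7pm at or before Kenji starts 7pm → clear.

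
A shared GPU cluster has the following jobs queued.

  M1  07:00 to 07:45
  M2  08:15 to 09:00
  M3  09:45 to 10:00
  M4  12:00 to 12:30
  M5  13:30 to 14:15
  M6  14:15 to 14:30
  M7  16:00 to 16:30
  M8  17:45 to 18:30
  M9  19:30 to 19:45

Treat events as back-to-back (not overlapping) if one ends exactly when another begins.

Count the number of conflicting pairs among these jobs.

0

Sorted by start: M1, M2, M3, M4, M5, M6, M7, M8, M9.
M2 starts after M1 ends; M1 is clear from here.
M3 starts after M2 ends; M2 is clear from here.
M4 starts after M3 ends; M3 is clear from here.
M5 starts after M4 ends; M4 is clear from here.
M6 starts exactly when M5 ends (back-to-back, no overlap); M5 is clear from here.
M7 starts after M6 ends; M6 is clear from here.
M8 starts after M7 ends; M7 is clear from here.
M9 starts after M8 ends.
No pair overlaps.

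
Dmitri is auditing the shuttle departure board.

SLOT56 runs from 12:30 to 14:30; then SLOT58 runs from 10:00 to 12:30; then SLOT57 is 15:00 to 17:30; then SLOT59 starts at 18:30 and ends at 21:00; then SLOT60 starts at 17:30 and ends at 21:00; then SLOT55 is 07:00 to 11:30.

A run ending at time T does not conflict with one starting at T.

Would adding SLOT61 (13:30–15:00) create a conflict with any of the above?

Yes — it overlaps SLOT56

SLOT55: ends 11:30 at or before SLOT61 starts 13:30 → clear.
SLOT58: ends 12:30 at or before SLOT61 starts 13:30 → clear.
SLOT56: starts 12:30 before SLOT61 ends 15:00, and ends 14:30 after SLOT61 starts 13:30 → overlap.
SLOT57: starts 15:00 at or after SLOT61 ends 15:00 → clear.
SLOT60: starts 17:30 at or after SLOT61 ends 15:00 → clear.
SLOT59: starts 18:30 at or after SLOT61 ends 15:00 → clear.
SLOT61 overlaps SLOT56.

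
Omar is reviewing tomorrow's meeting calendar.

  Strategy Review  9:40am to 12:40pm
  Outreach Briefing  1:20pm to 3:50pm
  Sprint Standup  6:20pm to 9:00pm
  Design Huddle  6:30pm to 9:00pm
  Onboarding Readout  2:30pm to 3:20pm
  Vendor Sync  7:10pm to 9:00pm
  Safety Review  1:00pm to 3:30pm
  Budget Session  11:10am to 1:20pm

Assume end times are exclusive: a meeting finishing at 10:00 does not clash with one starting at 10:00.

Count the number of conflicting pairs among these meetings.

Sorted by start: Strategy Review, Budget Session, Safety Review, Outreach Briefing, Onboarding Readout, Sprint Standup, Design Huddle, Vendor Sync.
Budget Session starts before Strategy Review ends → Strategy Review and Budget Session overlap.
Safety Review starts after Strategy Review ends, so Strategy Review has no further overlaps.
Safety Review starts before Budget Session ends → Budget Session and Safety Review overlap.
Outreach Briefing starts exactly when Budget Session ends (back-to-back, no overlap), so Budget Session has no further overlaps.
Outreach Briefing starts before Safety Review ends → Safety Review and Outreach Briefing overlap.
Onboarding Readout starts before Safety Review ends → Safety Review and Onboarding Readout overlap.
Sprint Standup starts after Safety Review ends, so Safety Review has no further overlaps.
Onboarding Readout starts before Outreach Briefing ends → Outreach Briefing and Onboarding Readout overlap.
Sprint Standup starts after Outreach Briefing ends, so Outreach Briefing has no further overlaps.
Sprint Standup starts after Onboarding Readout ends, so Onboarding Readout has no further overlaps.
Design Huddle starts before Sprint Standup ends → Sprint Standup and Design Huddle overlap.
Vendor Sync starts before Sprint Standup ends → Sprint Standup and Vendor Sync overlap.
Vendor Sync starts before Design Huddle ends → Design Huddle and Vendor Sync overlap.
Overlapping pairs: Budget Session & Safety Review, Budget Session & Strategy Review, Design Huddle & Sprint Standup, Design Huddle & Vendor Sync, Onboarding Readout & Outreach Briefing, Onboarding Readout & Safety Review, Outreach Briefing & Safety Review, Sprint Standup & Vendor Sync — 8 in total.

8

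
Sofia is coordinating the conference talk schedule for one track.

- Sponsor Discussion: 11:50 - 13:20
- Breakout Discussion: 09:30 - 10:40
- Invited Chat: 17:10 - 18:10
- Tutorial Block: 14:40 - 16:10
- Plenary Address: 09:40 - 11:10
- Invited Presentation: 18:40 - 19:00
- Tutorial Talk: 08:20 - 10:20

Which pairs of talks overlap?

Breakout Discussion & Plenary Address, Breakout Discussion & Tutorial Talk, Plenary Address & Tutorial Talk

Check each pair: they overlap iff neither finishes before the other starts.
Sorted by start: Tutorial Talk, Breakout Discussion, Plenary Address, Sponsor Discussion, Tutorial Block, Invited Chat, Invited Presentation.
Breakout Discussion starts before Tutorial Talk ends → Tutorial Talk and Breakout Discussion overlap.
Plenary Address starts before Tutorial Talk ends → Tutorial Talk and Plenary Address overlap.
Sponsor Discussion starts after Tutorial Talk ends; Tutorial Talk is clear from here.
Plenary Address starts before Breakout Discussion ends → Breakout Discussion and Plenary Address overlap.
Sponsor Discussion starts after Breakout Discussion ends; Breakout Discussion is clear from here.
Sponsor Discussion starts after Plenary Address ends; Plenary Address is clear from here.
Tutorial Block starts after Sponsor Discussion ends; Sponsor Discussion is clear from here.
Invited Chat starts after Tutorial Block ends; Tutorial Block is clear from here.
Invited Presentation starts after Invited Chat ends.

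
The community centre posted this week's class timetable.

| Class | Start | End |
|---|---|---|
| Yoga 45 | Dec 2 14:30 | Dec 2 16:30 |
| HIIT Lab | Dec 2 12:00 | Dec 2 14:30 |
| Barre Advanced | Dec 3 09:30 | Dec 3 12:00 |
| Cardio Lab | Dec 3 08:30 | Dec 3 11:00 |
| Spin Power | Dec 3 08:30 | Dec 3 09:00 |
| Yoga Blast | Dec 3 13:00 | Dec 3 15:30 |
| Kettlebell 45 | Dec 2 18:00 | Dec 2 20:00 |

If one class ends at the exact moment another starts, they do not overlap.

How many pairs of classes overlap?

2

Sorted by start: HIIT Lab, Yoga 45, Kettlebell 45, Cardio Lab, Spin Power, Barre Advanced, Yoga Blast.
Yoga 45 starts exactly when HIIT Lab ends (back-to-back, no overlap), so nothing later overlaps HIIT Lab either.
Kettlebell 45 starts after Yoga 45 ends, so nothing later overlaps Yoga 45 either.
Cardio Lab starts after Kettlebell 45 ends, so nothing later overlaps Kettlebell 45 either.
Spin Power starts before Cardio Lab ends → Cardio Lab and Spin Power overlap.
Barre Advanced starts before Cardio Lab ends → Cardio Lab and Barre Advanced overlap.
Yoga Blast starts after Cardio Lab ends.
Barre Advanced starts after Spin Power ends, so nothing later overlaps Spin Power either.
Yoga Blast starts after Barre Advanced ends.
Overlapping pairs: Barre Advanced & Cardio Lab, Cardio Lab & Spin Power — 2 in total.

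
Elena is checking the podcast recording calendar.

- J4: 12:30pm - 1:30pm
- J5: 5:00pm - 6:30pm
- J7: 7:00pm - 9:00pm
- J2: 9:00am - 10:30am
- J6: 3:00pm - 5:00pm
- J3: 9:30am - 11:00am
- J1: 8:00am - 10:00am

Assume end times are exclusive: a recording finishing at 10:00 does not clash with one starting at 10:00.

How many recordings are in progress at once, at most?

Sort all start/end points and keep a running count:
8:00am start J1 → 1
9:00am start J2 → 2
9:30am start J3 → 3
10:00am end J1 → 2
10:30am end J2 → 1
11:00am end J3 → 0
12:30pm start J4 → 1
1:30pm end J4 → 0
3:00pm start J6 → 1
5:00pm end J6 → 0
5:00pm start J5 → 1
6:30pm end J5 → 0
7:00pm start J7 → 1
9:00pm end J7 → 0
Peak is 3, at 9:30am (J1, J2, J3).

3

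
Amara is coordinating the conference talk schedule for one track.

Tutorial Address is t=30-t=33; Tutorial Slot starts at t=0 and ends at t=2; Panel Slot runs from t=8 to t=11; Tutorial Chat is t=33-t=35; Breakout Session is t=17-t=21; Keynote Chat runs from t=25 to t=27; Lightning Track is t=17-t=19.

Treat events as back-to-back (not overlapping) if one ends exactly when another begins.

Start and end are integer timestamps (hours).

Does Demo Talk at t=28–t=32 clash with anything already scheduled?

Yes — it overlaps Tutorial Address

Tutorial Slot: ends t=2 at or before Demo Talk starts t=28 → clear.
Panel Slot: ends t=11 at or before Demo Talk starts t=28 → clear.
Breakout Session: ends t=21 at or before Demo Talk starts t=28 → clear.
Lightning Track: ends t=19 at or before Demo Talk starts t=28 → clear.
Keynote Chat: ends t=27 at or before Demo Talk starts t=28 → clear.
Tutorial Address: starts t=30 before Demo Talk ends t=32, and ends t=33 after Demo Talk starts t=28 → overlap.
Tutorial Chat: starts t=33 at or after Demo Talk ends t=32 → clear.
Demo Talk overlaps Tutorial Address.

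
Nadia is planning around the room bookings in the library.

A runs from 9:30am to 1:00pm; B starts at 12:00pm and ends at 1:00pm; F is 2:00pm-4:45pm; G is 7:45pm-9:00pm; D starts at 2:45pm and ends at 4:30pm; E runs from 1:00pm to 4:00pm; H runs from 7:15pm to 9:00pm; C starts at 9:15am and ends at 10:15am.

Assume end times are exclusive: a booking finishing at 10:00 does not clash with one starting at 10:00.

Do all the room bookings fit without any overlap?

Sorted by start: C, A, B, E, F, D, H, G.
A starts before C ends → C and A overlap.
That's a conflict, so the schedule is not conflict-free.

No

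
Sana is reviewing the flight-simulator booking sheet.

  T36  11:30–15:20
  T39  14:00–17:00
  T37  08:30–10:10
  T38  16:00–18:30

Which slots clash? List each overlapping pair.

Check each pair: they overlap iff neither finishes before the other starts.
Sorted by start: T37, T36, T39, T38.
T36 starts after T37 ends; T37 is clear from here.
T39 starts before T36 ends → T36 and T39 overlap.
T38 starts after T36 ends.
T38 starts before T39 ends → T39 and T38 overlap.

T36 & T39, T38 & T39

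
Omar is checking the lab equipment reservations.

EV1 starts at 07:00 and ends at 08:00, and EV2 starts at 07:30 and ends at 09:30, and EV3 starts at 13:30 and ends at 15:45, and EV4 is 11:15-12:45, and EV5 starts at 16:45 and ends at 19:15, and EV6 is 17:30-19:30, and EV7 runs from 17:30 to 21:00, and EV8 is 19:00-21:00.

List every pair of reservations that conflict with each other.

Sorted by start: EV1, EV2, EV4, EV3, EV5, EV6, EV7, EV8.
EV2 starts before EV1 ends → EV1 and EV2 overlap.
EV4 starts after EV1 ends; EV1 is clear from here.
EV4 starts after EV2 ends; EV2 is clear from here.
EV3 starts after EV4 ends; EV4 is clear from here.
EV5 starts after EV3 ends; EV3 is clear from here.
EV6 starts before EV5 ends → EV5 and EV6 overlap.
EV7 starts before EV5 ends → EV5 and EV7 overlap.
EV8 starts before EV5 ends → EV5 and EV8 overlap.
EV7 starts before EV6 ends → EV6 and EV7 overlap.
EV8 starts before EV6 ends → EV6 and EV8 overlap.
EV8 starts before EV7 ends → EV7 and EV8 overlap.

EV1 & EV2, EV5 & EV6, EV5 & EV7, EV5 & EV8, EV6 & EV7, EV6 & EV8, EV7 & EV8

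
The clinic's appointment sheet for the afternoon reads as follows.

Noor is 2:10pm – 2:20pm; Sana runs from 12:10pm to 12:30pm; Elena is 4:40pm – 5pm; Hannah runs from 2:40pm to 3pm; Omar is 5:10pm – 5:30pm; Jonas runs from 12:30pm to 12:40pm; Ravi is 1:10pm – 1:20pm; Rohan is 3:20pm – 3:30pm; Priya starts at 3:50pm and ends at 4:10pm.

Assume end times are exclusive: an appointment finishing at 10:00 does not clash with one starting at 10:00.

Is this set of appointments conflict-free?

Sorted by start: Sana, Jonas, Ravi, Noor, Hannah, Rohan, Priya, Elena, Omar.
Jonas starts exactly when Sana ends (back-to-back, no overlap), so Sana has no further overlaps.
Ravi starts after Jonas ends, so Jonas has no further overlaps.
Noor starts after Ravi ends, so Ravi has no further overlaps.
Hannah starts after Noor ends, so Noor has no further overlaps.
Rohan starts after Hannah ends, so Hannah has no further overlaps.
Priya starts after Rohan ends, so Rohan has no further overlaps.
Elena starts after Priya ends, so Priya has no further overlaps.
Omar starts after Elena ends.
Every pair is clear; the schedule has no overlaps.

Yes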